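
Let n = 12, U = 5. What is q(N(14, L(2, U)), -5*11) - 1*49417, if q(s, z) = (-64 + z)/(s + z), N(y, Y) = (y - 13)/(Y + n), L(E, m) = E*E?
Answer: -43435639/879 ≈ -49415.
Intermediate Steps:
L(E, m) = E²
N(y, Y) = (-13 + y)/(12 + Y) (N(y, Y) = (y - 13)/(Y + 12) = (-13 + y)/(12 + Y))
q(s, z) = (-64 + z)/(s + z)
q(N(14, L(2, U)), -5*11) - 1*49417 = (-64 - 5*11)/((-13 + 14)/(12 + 2²) - 5*11) - 1*49417 = (-64 - 55)/(1/(12 + 4) - 55) - 49417 = -119/(1/16 - 55) - 49417 = -119/(-879/16) - 49417 = -16/879*(-119) - 49417 = 1904/879 - 49417 = -43435639/879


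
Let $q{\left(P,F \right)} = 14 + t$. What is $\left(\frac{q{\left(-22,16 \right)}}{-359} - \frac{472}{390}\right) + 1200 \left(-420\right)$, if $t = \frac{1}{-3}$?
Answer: $- \frac{35282607389}{70005} \approx -5.04 \cdot 10^{5}$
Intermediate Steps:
$t = - \frac{1}{3} \approx -0.33333$
$q{\left(P,F \right)} = \frac{41}{3}$ ($q{\left(P,F \right)} = 14 - \frac{1}{3} = \frac{41}{3}$)
$\left(\frac{q{\left(-22,16 \right)}}{-359} - \frac{472}{390}\right) + 1200 \left(-420\right) = \left(\frac{41}{3 \left(-359\right)} - \frac{472}{390}\right) + 1200 \left(-420\right) = \left(\frac{41}{3} \left(- \frac{1}{359}\right) - \frac{236}{195}\right) - 504000 = \left(- \frac{41}{1077} - \frac{236}{195}\right) - 504000 = - \frac{87389}{70005} - 504000 = - \frac{35282607389}{70005}$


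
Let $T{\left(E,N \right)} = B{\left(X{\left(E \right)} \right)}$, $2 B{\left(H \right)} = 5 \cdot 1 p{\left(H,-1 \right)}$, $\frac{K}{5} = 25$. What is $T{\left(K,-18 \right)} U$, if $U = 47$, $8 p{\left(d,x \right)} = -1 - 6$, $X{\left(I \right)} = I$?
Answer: $- \frac{1645}{16} \approx -102.81$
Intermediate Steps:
$K = 125$ ($K = 5 \cdot 25 = 125$)
$p{\left(d,x \right)} = - \frac{7}{8}$ ($p{\left(d,x \right)} = \frac{-1 - 6}{8} = \frac{1}{8} \left(-7\right) = - \frac{7}{8}$)
$B{\left(H \right)} = - \frac{35}{16}$ ($B{\left(H \right)} = \frac{5 \cdot 1 \left(- \frac{7}{8}\right)}{2} = \frac{5 \left(- \frac{7}{8}\right)}{2} = \frac{1}{2} \left(- \frac{35}{8}\right) = - \frac{35}{16}$)
$T{\left(E,N \right)} = - \frac{35}{16}$
$T{\left(K,-18 \right)} U = \left(- \frac{35}{16}\right) 47 = - \frac{1645}{16}$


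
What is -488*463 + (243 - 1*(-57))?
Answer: -225644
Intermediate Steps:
-488*463 + (243 - 1*(-57)) = -225944 + (243 + 57) = -225944 + 300 = -225644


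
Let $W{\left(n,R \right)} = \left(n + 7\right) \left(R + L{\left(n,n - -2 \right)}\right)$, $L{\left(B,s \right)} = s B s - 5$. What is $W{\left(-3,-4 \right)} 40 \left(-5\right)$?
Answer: $9600$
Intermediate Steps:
$L{\left(B,s \right)} = -5 + B s^{2}$ ($L{\left(B,s \right)} = B s s - 5 = B s^{2} - 5 = -5 + B s^{2}$)
$W{\left(n,R \right)} = \left(7 + n\right) \left(-5 + R + n \left(2 + n\right)^{2}\right)$ ($W{\left(n,R \right)} = \left(n + 7\right) \left(R + \left(-5 + n \left(n - -2\right)^{2}\right)\right) = \left(7 + n\right) \left(R + \left(-5 + n \left(n + 2\right)^{2}\right)\right) = \left(7 + n\right) \left(R + \left(-5 + n \left(2 + n\right)^{2}\right)\right) = \left(7 + n\right) \left(-5 + R + n \left(2 + n\right)^{2}\right)$)
$W{\left(-3,-4 \right)} 40 \left(-5\right) = \left(-35 + \left(-3\right)^{4} + 7 \left(-4\right) + 11 \left(-3\right)^{3} + 23 \left(-3\right) + 32 \left(-3\right)^{2} - -12\right) 40 \left(-5\right) = \left(-35 + 81 - 28 + 11 \left(-27\right) - 69 + 32 \cdot 9 + 12\right) 40 \left(-5\right) = \left(-35 + 81 - 28 - 297 - 69 + 288 + 12\right) 40 \left(-5\right) = \left(-48\right) 40 \left(-5\right) = \left(-1920\right) \left(-5\right) = 9600$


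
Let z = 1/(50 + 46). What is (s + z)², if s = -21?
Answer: 4060225/9216 ≈ 440.56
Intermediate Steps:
z = 1/96 ≈ 0.010417
(s + z)² = (-21 + 1/96)² = (-2015/96)² = 4060225/9216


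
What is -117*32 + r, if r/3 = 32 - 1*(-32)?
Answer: -3552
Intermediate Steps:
r = 192 (r = 3*(32 - 1*(-32)) = 3*(32 + 32) = 3*64 = 192)
-117*32 + r = -117*32 + 192 = -3744 + 192 = -3552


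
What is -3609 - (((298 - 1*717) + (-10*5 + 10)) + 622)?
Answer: -3772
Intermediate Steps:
-3609 - (((298 - 1*717) + (-10*5 + 10)) + 622) = -3609 - (((298 - 717) + (-50 + 10)) + 622) = -3609 - ((-419 - 40) + 622) = -3609 - (-459 + 622) = -3609 - 1*163 = -3609 - 163 = -3772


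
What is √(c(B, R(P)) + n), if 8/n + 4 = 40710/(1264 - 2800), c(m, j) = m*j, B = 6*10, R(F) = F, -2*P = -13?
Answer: √23766394758/7809 ≈ 19.742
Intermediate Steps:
P = 13/2 (P = -½*(-13) = 13/2 ≈ 6.5000)
B = 60
c(m, j) = j*m
n = -2048/7809 (n = 8/(-4 + 40710/(1264 - 2800)) = 8/(-4 + 40710/(-1536)) = 8/(-4 + 40710*(-1/1536)) = 8/(-4 - 6785/256) = 8/(-7809/256) = 8*(-256/7809) = -2048/7809 ≈ -0.26226)
√(c(B, R(P)) + n) = √((13/2)*60 - 2048/7809) = √(390 - 2048/7809) = √(3043462/7809) = √23766394758/7809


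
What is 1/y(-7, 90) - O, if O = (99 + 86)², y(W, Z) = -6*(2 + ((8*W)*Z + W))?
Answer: -1035990749/30270 ≈ -34225.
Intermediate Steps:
y(W, Z) = -12 - 6*W - 48*W*Z (y(W, Z) = -6*(2 + (8*W*Z + W)) = -6*(2 + (W + 8*W*Z)) = -6*(2 + W + 8*W*Z) = -12 - 6*W - 48*W*Z)
O = 34225 (O = 185² = 34225)
1/y(-7, 90) - O = 1/(-12 - 6*(-7) - 48*(-7)*90) - 1*34225 = 1/(-12 + 42 + 30240) - 34225 = 1/30270 - 34225 = -1035990749/30270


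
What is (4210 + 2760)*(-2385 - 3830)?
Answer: -43318550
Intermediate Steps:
(4210 + 2760)*(-2385 - 3830) = 6970*(-6215) = -43318550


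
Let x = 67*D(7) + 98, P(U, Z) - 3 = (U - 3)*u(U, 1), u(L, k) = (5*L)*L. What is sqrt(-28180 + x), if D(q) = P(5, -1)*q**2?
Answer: sqrt(802517) ≈ 895.83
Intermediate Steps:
u(L, k) = 5*L**2
P(U, Z) = 3 + 5*U**2*(-3 + U) (P(U, Z) = 3 + (U - 3)*(5*U**2) = 3 + (-3 + U)*(5*U**2) = 3 + 5*U**2*(-3 + U))
D(q) = 253*q**2 (D(q) = (3 - 15*5**2 + 5*5**3)*q**2 = (3 - 15*25 + 5*125)*q**2 = (3 - 375 + 625)*q**2 = 253*q**2)
x = 830697 (x = 67*(253*7**2) + 98 = 67*(253*49) + 98 = 67*12397 + 98 = 830599 + 98 = 830697)
sqrt(-28180 + x) = sqrt(-28180 + 830697) = sqrt(802517)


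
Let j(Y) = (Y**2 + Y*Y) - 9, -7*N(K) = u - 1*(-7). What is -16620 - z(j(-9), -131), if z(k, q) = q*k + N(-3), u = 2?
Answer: 23970/7 ≈ 3424.3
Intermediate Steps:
N(K) = -9/7 (N(K) = -(2 - 1*(-7))/7 = -(2 + 7)/7 = -1/7*9 = -9/7)
j(Y) = -9 + 2*Y**2 (j(Y) = (Y**2 + Y**2) - 9 = 2*Y**2 - 9 = -9 + 2*Y**2)
z(k, q) = -9/7 + k*q (z(k, q) = q*k - 9/7 = k*q - 9/7 = -9/7 + k*q)
-16620 - z(j(-9), -131) = -16620 - (-9/7 + (-9 + 2*(-9)**2)*(-131)) = -16620 - (-9/7 + (-9 + 2*81)*(-131)) = -16620 - (-9/7 + (-9 + 162)*(-131)) = -16620 - (-9/7 + 153*(-131)) = -16620 - (-9/7 - 20043) = -16620 - 1*(-140310/7) = -16620 + 140310/7 = 23970/7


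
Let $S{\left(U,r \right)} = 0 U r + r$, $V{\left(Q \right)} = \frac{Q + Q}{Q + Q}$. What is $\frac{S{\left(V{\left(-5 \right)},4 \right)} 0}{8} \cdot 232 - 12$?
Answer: $-12$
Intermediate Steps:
$V{\left(Q \right)} = 1$ ($V{\left(Q \right)} = \frac{2 Q}{2 Q} = 2 Q \frac{1}{2 Q} = 1$)
$S{\left(U,r \right)} = r$ ($S{\left(U,r \right)} = 0 r + r = 0 + r = r$)
$\frac{S{\left(V{\left(-5 \right)},4 \right)} 0}{8} \cdot 232 - 12 = \frac{4 \cdot 0}{8} \cdot 232 - 12 = 0 \cdot \frac{1}{8} \cdot 232 - 12 = 0 \cdot 232 - 12 = 0 - 12 = -12$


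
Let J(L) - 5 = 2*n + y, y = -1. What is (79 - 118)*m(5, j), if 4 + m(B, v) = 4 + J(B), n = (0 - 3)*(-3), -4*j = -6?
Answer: -858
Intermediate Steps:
j = 3/2 (j = -1/4*(-6) = 3/2 ≈ 1.5000)
n = 9 (n = -3*(-3) = 9)
J(L) = 22 (J(L) = 5 + (2*9 - 1) = 5 + (18 - 1) = 5 + 17 = 22)
m(B, v) = 22 (m(B, v) = -4 + (4 + 22) = -4 + 26 = 22)
(79 - 118)*m(5, j) = (79 - 118)*22 = -39*22 = -858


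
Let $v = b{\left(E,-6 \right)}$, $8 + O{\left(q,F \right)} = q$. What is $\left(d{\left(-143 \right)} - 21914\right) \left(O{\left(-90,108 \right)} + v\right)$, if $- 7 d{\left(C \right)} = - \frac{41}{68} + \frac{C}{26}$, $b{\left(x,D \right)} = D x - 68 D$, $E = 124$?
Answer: $\frac{323350119}{34} \approx 9.5103 \cdot 10^{6}$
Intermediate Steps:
$O{\left(q,F \right)} = -8 + q$
$b{\left(x,D \right)} = - 68 D + D x$
$d{\left(C \right)} = \frac{41}{476} - \frac{C}{182}$ ($d{\left(C \right)} = - \frac{- \frac{41}{68} + \frac{C}{26}}{7} = \frac{41}{476} - \frac{C}{182}$)
$v = -336$ ($v = - 6 \left(-68 + 124\right) = \left(-6\right) 56 = -336$)
$\left(d{\left(-143 \right)} - 21914\right) \left(O{\left(-90,108 \right)} + v\right) = \left(\left(\frac{41}{476} - - \frac{11}{14}\right) - 21914\right) \left(\left(-8 - 90\right) - 336\right) = \left(\left(\frac{41}{476} + \frac{11}{14}\right) - 21914\right) \left(-98 - 336\right) = \left(\frac{415}{476} - 21914\right) \left(-434\right) = \left(- \frac{10430649}{476}\right) \left(-434\right) = \frac{323350119}{34}$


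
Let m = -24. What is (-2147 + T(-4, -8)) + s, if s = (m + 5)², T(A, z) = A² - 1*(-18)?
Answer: -1752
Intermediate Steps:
T(A, z) = 18 + A² (T(A, z) = A² + 18 = 18 + A²)
s = 361 (s = (-24 + 5)² = (-19)² = 361)
(-2147 + T(-4, -8)) + s = (-2147 + (18 + (-4)²)) + 361 = (-2147 + (18 + 16)) + 361 = (-2147 + 34) + 361 = -2113 + 361 = -1752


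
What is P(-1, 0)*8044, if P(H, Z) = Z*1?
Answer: 0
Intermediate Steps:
P(H, Z) = Z
P(-1, 0)*8044 = 0*8044 = 0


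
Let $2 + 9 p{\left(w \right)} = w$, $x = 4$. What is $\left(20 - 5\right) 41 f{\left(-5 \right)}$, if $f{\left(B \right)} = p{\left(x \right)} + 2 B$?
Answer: $- \frac{18040}{3} \approx -6013.3$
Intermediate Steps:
$p{\left(w \right)} = - \frac{2}{9} + \frac{w}{9}$
$f{\left(B \right)} = \frac{2}{9} + 2 B$ ($f{\left(B \right)} = \left(- \frac{2}{9} + \frac{1}{9} \cdot 4\right) + 2 B = \left(- \frac{2}{9} + \frac{4}{9}\right) + 2 B = \frac{2}{9} + 2 B$)
$\left(20 - 5\right) 41 f{\left(-5 \right)} = \left(20 - 5\right) 41 \left(\frac{2}{9} + 2 \left(-5\right)\right) = 15 \cdot 41 \left(\frac{2}{9} - 10\right) = 615 \left(- \frac{88}{9}\right) = - \frac{18040}{3}$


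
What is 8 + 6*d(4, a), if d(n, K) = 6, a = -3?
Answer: 44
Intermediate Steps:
8 + 6*d(4, a) = 8 + 6*6 = 8 + 36 = 44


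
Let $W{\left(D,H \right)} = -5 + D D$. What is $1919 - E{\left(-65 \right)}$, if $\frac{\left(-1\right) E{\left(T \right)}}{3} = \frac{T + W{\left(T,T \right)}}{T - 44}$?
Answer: $\frac{196706}{109} \approx 1804.6$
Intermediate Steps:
$W{\left(D,H \right)} = -5 + D^{2}$
$E{\left(T \right)} = - \frac{3 \left(-5 + T + T^{2}\right)}{-44 + T}$ ($E{\left(T \right)} = - 3 \frac{T + \left(-5 + T^{2}\right)}{T - 44} = - 3 \frac{-5 + T + T^{2}}{-44 + T} = - \frac{3 \left(-5 + T + T^{2}\right)}{-44 + T}$)
$1919 - E{\left(-65 \right)} = 1919 - \frac{3 \left(5 - -65 - \left(-65\right)^{2}\right)}{-44 - 65} = 1919 - \frac{3 \left(5 + 65 - 4225\right)}{-109} = 1919 - 3 \left(- \frac{1}{109}\right) \left(5 + 65 - 4225\right) = 1919 - 3 \left(- \frac{1}{109}\right) \left(-4155\right) = 1919 - \frac{12465}{109} = \frac{196706}{109}$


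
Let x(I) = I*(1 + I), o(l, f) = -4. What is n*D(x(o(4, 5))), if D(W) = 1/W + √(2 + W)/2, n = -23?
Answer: -23/12 - 23*√14/2 ≈ -44.946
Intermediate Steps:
D(W) = 1/W + √(2 + W)/2 (D(W) = 1/W + √(2 + W)*(½) = 1/W + √(2 + W)/2)
n*D(x(o(4, 5))) = -23*(1/(-4*(1 - 4)) + √(2 - 4*(1 - 4))/2) = -23*(1/(-4*(-3)) + √(2 - 4*(-3))/2) = -23*(1/12 + √(2 + 12)/2) = -23*(1/12 + √14/2) = -23/12 - 23*√14/2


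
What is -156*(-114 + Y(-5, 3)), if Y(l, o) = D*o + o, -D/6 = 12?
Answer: 51012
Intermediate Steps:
D = -72 (D = -6*12 = -72)
Y(l, o) = -71*o (Y(l, o) = -72*o + o = -71*o)
-156*(-114 + Y(-5, 3)) = -156*(-114 - 71*3) = -156*(-114 - 213) = -156*(-327) = 51012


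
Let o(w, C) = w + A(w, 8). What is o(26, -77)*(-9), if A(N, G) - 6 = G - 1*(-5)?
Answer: -405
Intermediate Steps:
A(N, G) = 11 + G (A(N, G) = 6 + (G - 1*(-5)) = 6 + (G + 5) = 6 + (5 + G) = 11 + G)
o(w, C) = 19 + w (o(w, C) = w + (11 + 8) = w + 19 = 19 + w)
o(26, -77)*(-9) = (19 + 26)*(-9) = 45*(-9) = -405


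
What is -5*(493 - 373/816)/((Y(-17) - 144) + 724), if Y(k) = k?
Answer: -2009575/459408 ≈ -4.3743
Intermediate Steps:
-5*(493 - 373/816)/((Y(-17) - 144) + 724) = -5*(493 - 373/816)/((-17 - 144) + 724) = -5*(493 - 373*1/816)/(-161 + 724) = -5*(493 - 373/816)/563 = -2009575/(816*563) = -5*401915/459408 = -2009575/459408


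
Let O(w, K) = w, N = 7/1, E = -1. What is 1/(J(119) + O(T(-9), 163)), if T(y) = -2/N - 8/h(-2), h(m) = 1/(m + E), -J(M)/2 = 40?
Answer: -7/394 ≈ -0.017767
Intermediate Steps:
N = 7 (N = 7*1 = 7)
J(M) = -80 (J(M) = -2*40 = -80)
h(m) = 1/(-1 + m) (h(m) = 1/(m - 1) = 1/(-1 + m))
T(y) = 166/7 (T(y) = -2/7 - 8/(1/(-1 - 2)) = -2*1/7 - 8/(1/(-3)) = -2/7 - 8/(-1/3) = -2/7 - 8*(-3) = -2/7 + 24 = 166/7)
1/(J(119) + O(T(-9), 163)) = 1/(-80 + 166/7) = 1/(-394/7) = -7/394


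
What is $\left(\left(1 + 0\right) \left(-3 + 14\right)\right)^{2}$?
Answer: $121$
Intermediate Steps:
$\left(\left(1 + 0\right) \left(-3 + 14\right)\right)^{2} = \left(1 \cdot 11\right)^{2} = 11^{2} = 121$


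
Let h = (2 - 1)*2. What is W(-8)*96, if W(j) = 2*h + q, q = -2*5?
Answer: -576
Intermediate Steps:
q = -10
h = 2 (h = 1*2 = 2)
W(j) = -6 (W(j) = 2*2 - 10 = 4 - 10 = -6)
W(-8)*96 = -6*96 = -576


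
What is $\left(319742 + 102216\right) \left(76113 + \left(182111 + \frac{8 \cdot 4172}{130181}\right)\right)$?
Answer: $\frac{14184494522779360}{130181} \approx 1.0896 \cdot 10^{11}$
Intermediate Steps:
$\left(319742 + 102216\right) \left(76113 + \left(182111 + \frac{8 \cdot 4172}{130181}\right)\right) = 421958 \left(76113 + \left(182111 + 33376 \cdot \frac{1}{130181}\right)\right) = 421958 \left(76113 + \left(182111 + \frac{33376}{130181}\right)\right) = 421958 \left(76113 + \frac{23707425467}{130181}\right) = 421958 \cdot \frac{33615891920}{130181} = \frac{14184494522779360}{130181}$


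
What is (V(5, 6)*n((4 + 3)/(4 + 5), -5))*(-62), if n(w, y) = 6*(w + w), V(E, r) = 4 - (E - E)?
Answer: -6944/3 ≈ -2314.7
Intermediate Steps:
V(E, r) = 4 (V(E, r) = 4 - 1*0 = 4 + 0 = 4)
n(w, y) = 12*w (n(w, y) = 6*(2*w) = 12*w)
(V(5, 6)*n((4 + 3)/(4 + 5), -5))*(-62) = (4*(12*((4 + 3)/(4 + 5))))*(-62) = (4*(12*(7/9)))*(-62) = (4*(28/3))*(-62) = (112/3)*(-62) = -6944/3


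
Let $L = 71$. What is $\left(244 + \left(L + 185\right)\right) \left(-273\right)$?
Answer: $-136500$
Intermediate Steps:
$\left(244 + \left(L + 185\right)\right) \left(-273\right) = \left(244 + \left(71 + 185\right)\right) \left(-273\right) = \left(244 + 256\right) \left(-273\right) = 500 \left(-273\right) = -136500$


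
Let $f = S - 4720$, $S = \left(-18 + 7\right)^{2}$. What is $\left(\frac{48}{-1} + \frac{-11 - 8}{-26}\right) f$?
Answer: $\frac{5652171}{26} \approx 2.1739 \cdot 10^{5}$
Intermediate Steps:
$S = 121$ ($S = \left(-11\right)^{2} = 121$)
$f = -4599$ ($f = 121 - 4720 = -4599$)
$\left(\frac{48}{-1} + \frac{-11 - 8}{-26}\right) f = \left(\frac{48}{-1} + \frac{-11 - 8}{-26}\right) \left(-4599\right) = \left(48 \left(-1\right) + \left(-11 - 8\right) \left(- \frac{1}{26}\right)\right) \left(-4599\right) = \left(-48 - - \frac{19}{26}\right) \left(-4599\right) = \left(-48 + \frac{19}{26}\right) \left(-4599\right) = \left(- \frac{1229}{26}\right) \left(-4599\right) = \frac{5652171}{26}$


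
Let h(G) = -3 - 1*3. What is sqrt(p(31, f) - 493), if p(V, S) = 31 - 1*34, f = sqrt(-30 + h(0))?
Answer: 4*I*sqrt(31) ≈ 22.271*I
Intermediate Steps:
h(G) = -6 (h(G) = -3 - 3 = -6)
f = 6*I (f = sqrt(-30 - 6) = sqrt(-36) = 6*I ≈ 6.0*I)
p(V, S) = -3 (p(V, S) = 31 - 34 = -3)
sqrt(p(31, f) - 493) = sqrt(-3 - 493) = sqrt(-496) = 4*I*sqrt(31)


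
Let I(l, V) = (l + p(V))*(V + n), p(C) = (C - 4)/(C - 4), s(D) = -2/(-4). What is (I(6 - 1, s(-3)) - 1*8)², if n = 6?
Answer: 961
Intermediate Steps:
s(D) = ½ (s(D) = -2*(-¼) = ½)
p(C) = 1 (p(C) = (-4 + C)/(-4 + C) = 1)
I(l, V) = (1 + l)*(6 + V) (I(l, V) = (l + 1)*(V + 6) = (1 + l)*(6 + V))
(I(6 - 1, s(-3)) - 1*8)² = ((6 + ½ + 6*(6 - 1) + (6 - 1)/2) - 1*8)² = ((6 + ½ + 6*5 + (½)*5) - 8)² = ((6 + ½ + 30 + 5/2) - 8)² = (39 - 8)² = 31² = 961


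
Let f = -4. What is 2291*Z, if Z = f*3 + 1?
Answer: -25201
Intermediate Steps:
Z = -11 (Z = -4*3 + 1 = -12 + 1 = -11)
2291*Z = 2291*(-11) = -25201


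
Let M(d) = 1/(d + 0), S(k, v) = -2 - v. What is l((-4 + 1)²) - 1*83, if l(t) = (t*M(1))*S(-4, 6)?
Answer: -155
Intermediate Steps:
M(d) = 1/d
l(t) = -8*t (l(t) = (t/1)*(-2 - 1*6) = (t*1)*(-2 - 6) = t*(-8) = -8*t)
l((-4 + 1)²) - 1*83 = -8*(-4 + 1)² - 1*83 = -8*(-3)² - 83 = -8*9 - 83 = -72 - 83 = -155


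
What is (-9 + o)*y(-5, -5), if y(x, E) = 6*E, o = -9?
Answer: 540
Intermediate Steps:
(-9 + o)*y(-5, -5) = (-9 - 9)*(6*(-5)) = -18*(-30) = 540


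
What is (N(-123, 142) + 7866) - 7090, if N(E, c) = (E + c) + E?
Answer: 672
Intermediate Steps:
N(E, c) = c + 2*E
(N(-123, 142) + 7866) - 7090 = ((142 + 2*(-123)) + 7866) - 7090 = ((142 - 246) + 7866) - 7090 = (-104 + 7866) - 7090 = 7762 - 7090 = 672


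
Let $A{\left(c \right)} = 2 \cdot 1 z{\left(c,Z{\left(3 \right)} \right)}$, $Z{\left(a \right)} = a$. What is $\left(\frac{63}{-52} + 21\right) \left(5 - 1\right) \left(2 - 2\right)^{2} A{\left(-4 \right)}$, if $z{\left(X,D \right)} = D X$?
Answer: $0$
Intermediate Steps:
$A{\left(c \right)} = 6 c$ ($A{\left(c \right)} = 2 \cdot 1 \cdot 3 c = 2 \cdot 3 c = 6 c$)
$\left(\frac{63}{-52} + 21\right) \left(5 - 1\right) \left(2 - 2\right)^{2} A{\left(-4 \right)} = \left(\frac{63}{-52} + 21\right) \left(5 - 1\right) \left(2 - 2\right)^{2} \cdot 6 \left(-4\right) = \left(63 \left(- \frac{1}{52}\right) + 21\right) 4 \cdot 0^{2} \left(-24\right) = \left(- \frac{63}{52} + 21\right) 4 \cdot 0 \left(-24\right) = \frac{1029}{52} \cdot 0 \left(-24\right) = 0 \left(-24\right) = 0$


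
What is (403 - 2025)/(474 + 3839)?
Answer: -1622/4313 ≈ -0.37607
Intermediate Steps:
(403 - 2025)/(474 + 3839) = -1622/4313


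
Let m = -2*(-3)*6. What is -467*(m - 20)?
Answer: -7472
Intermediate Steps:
m = 36 (m = 6*6 = 36)
-467*(m - 20) = -467*(36 - 20) = -467*16 = -7472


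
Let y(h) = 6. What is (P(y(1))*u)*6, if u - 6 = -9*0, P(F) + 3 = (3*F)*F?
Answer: 3780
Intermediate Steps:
P(F) = -3 + 3*F² (P(F) = -3 + (3*F)*F = -3 + 3*F²)
u = 6 (u = 6 - 9*0 = 6 + 0 = 6)
(P(y(1))*u)*6 = ((-3 + 3*6²)*6)*6 = ((-3 + 3*36)*6)*6 = ((-3 + 108)*6)*6 = (105*6)*6 = 630*6 = 3780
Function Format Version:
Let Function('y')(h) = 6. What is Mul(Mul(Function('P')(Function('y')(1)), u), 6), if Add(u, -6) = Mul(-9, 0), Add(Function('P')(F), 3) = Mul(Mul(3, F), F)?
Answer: 3780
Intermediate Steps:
Function('P')(F) = Add(-3, Mul(3, Pow(F, 2))) (Function('P')(F) = Add(-3, Mul(Mul(3, F), F)) = Add(-3, Mul(3, Pow(F, 2))))
u = 6 (u = Add(6, Mul(-9, 0)) = Add(6, 0) = 6)
Mul(Mul(Function('P')(Function('y')(1)), u), 6) = Mul(Mul(Add(-3, Mul(3, Pow(6, 2))), 6), 6) = Mul(Mul(Add(-3, Mul(3, 36)), 6), 6) = Mul(Mul(Add(-3, 108), 6), 6) = Mul(Mul(105, 6), 6) = Mul(630, 6) = 3780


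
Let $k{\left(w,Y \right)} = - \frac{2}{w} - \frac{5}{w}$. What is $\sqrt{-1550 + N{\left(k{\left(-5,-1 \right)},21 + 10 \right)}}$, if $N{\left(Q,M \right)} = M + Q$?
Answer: $\frac{2 i \sqrt{9485}}{5} \approx 38.956 i$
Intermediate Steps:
$k{\left(w,Y \right)} = - \frac{7}{w}$
$\sqrt{-1550 + N{\left(k{\left(-5,-1 \right)},21 + 10 \right)}} = \sqrt{-1550 + \left(\left(21 + 10\right) - \frac{7}{-5}\right)} = \sqrt{-1550 + \left(31 - - \frac{7}{5}\right)} = \sqrt{-1550 + \left(31 + \frac{7}{5}\right)} = \sqrt{-1550 + \frac{162}{5}} = \sqrt{- \frac{7588}{5}} = \frac{2 i \sqrt{9485}}{5}$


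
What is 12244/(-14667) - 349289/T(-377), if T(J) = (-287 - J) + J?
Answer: 5119507735/4209429 ≈ 1216.2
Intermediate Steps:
T(J) = -287
12244/(-14667) - 349289/T(-377) = 12244/(-14667) - 349289/(-287) = 12244*(-1/14667) - 349289*(-1/287) = -12244/14667 + 349289/287 = 5119507735/4209429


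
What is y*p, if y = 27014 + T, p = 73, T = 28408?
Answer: 4045806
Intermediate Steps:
y = 55422 (y = 27014 + 28408 = 55422)
y*p = 55422*73 = 4045806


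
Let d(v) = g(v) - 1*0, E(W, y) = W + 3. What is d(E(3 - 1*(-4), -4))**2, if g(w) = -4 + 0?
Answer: 16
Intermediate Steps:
E(W, y) = 3 + W
g(w) = -4
d(v) = -4 (d(v) = -4 - 1*0 = -4 + 0 = -4)
d(E(3 - 1*(-4), -4))**2 = (-4)**2 = 16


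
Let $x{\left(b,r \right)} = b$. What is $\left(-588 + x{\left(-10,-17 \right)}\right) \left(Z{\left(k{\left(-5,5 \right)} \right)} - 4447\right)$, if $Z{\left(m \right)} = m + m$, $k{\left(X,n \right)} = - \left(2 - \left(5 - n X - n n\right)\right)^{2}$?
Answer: $2670070$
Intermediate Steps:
$k{\left(X,n \right)} = - \left(-3 + n^{2} + X n\right)^{2}$ ($k{\left(X,n \right)} = - \left(2 - \left(5 - n^{2} - X n\right)\right)^{2} = - \left(2 + \left(-5 + n^{2} + X n\right)\right)^{2} = - \left(-3 + n^{2} + X n\right)^{2}$)
$Z{\left(m \right)} = 2 m$
$\left(-588 + x{\left(-10,-17 \right)}\right) \left(Z{\left(k{\left(-5,5 \right)} \right)} - 4447\right) = \left(-588 - 10\right) \left(2 \left(- \left(-3 + 5^{2} - 25\right)^{2}\right) - 4447\right) = - 598 \left(2 \left(- \left(-3 + 25 - 25\right)^{2}\right) - 4447\right) = - 598 \left(2 \left(- \left(-3\right)^{2}\right) - 4447\right) = - 598 \left(2 \left(\left(-1\right) 9\right) - 4447\right) = - 598 \left(2 \left(-9\right) - 4447\right) = - 598 \left(-18 - 4447\right) = \left(-598\right) \left(-4465\right) = 2670070$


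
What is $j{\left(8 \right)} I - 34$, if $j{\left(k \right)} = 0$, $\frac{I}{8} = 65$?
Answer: $-34$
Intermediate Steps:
$I = 520$ ($I = 8 \cdot 65 = 520$)
$j{\left(8 \right)} I - 34 = 0 \cdot 520 - 34 = 0 - 34 = -34$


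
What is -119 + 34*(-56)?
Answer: -2023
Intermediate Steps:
-119 + 34*(-56) = -119 - 1904 = -2023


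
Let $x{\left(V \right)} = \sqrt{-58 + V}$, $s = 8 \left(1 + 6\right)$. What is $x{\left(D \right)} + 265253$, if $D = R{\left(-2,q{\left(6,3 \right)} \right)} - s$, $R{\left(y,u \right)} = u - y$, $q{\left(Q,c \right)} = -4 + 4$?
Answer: $265253 + 4 i \sqrt{7} \approx 2.6525 \cdot 10^{5} + 10.583 i$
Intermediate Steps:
$q{\left(Q,c \right)} = 0$
$s = 56$ ($s = 8 \cdot 7 = 56$)
$D = -54$ ($D = \left(0 - -2\right) - 56 = \left(0 + 2\right) - 56 = 2 - 56 = -54$)
$x{\left(D \right)} + 265253 = \sqrt{-58 - 54} + 265253 = \sqrt{-112} + 265253 = 4 i \sqrt{7} + 265253 = 265253 + 4 i \sqrt{7}$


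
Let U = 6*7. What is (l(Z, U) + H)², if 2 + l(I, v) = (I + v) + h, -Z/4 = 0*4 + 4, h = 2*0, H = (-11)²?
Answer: 21025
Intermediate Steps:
U = 42
H = 121
h = 0
Z = -16 (Z = -4*(0*4 + 4) = -4*(0 + 4) = -4*4 = -16)
l(I, v) = -2 + I + v (l(I, v) = -2 + ((I + v) + 0) = -2 + (I + v) = -2 + I + v)
(l(Z, U) + H)² = ((-2 - 16 + 42) + 121)² = (24 + 121)² = 145² = 21025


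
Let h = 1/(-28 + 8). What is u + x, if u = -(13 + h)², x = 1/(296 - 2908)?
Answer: -43803993/261200 ≈ -167.70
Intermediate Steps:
h = -1/20 (h = 1/(-20) = -1/20 ≈ -0.050000)
x = -1/2612 (x = 1/(-2612) = -1/2612 ≈ -0.00038285)
u = -67081/400 (u = -(13 - 1/20)² = -(259/20)² = -1*67081/400 = -67081/400 ≈ -167.70)
u + x = -67081/400 - 1/2612 = -43803993/261200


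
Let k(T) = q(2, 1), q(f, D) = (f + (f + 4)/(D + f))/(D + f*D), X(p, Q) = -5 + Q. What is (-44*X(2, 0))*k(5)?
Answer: 880/3 ≈ 293.33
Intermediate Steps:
q(f, D) = (f + (4 + f)/(D + f))/(D + D*f)
k(T) = 4/3 (k(T) = (4 + 2 + 2**2 + 1*2)/(1*(1 + 2 + 2**2 + 1*2)) = 1*(4 + 2 + 4 + 2)/(1 + 2 + 4 + 2) = 1*12/9 = 1*(1/9)*12 = 4/3)
(-44*X(2, 0))*k(5) = -44*(-5 + 0)*(4/3) = -44*(-5)*(4/3) = 220*(4/3) = 880/3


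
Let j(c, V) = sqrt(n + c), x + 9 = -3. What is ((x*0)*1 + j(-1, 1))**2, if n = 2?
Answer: 1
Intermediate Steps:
x = -12 (x = -9 - 3 = -12)
j(c, V) = sqrt(2 + c)
((x*0)*1 + j(-1, 1))**2 = (-12*0*1 + sqrt(2 - 1))**2 = (0*1 + sqrt(1))**2 = (0 + 1)**2 = 1**2 = 1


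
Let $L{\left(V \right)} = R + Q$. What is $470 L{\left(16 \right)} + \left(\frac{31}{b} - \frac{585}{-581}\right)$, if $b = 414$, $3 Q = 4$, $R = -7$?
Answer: $- \frac{640362019}{240534} \approx -2662.3$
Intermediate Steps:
$Q = \frac{4}{3}$ ($Q = \frac{1}{3} \cdot 4 = \frac{4}{3} \approx 1.3333$)
$L{\left(V \right)} = - \frac{17}{3}$ ($L{\left(V \right)} = -7 + \frac{4}{3} = - \frac{17}{3}$)
$470 L{\left(16 \right)} + \left(\frac{31}{b} - \frac{585}{-581}\right) = 470 \left(- \frac{17}{3}\right) + \left(\frac{31}{414} - \frac{585}{-581}\right) = - \frac{7990}{3} + \left(31 \cdot \frac{1}{414} - - \frac{585}{581}\right) = - \frac{7990}{3} + \left(\frac{31}{414} + \frac{585}{581}\right) = - \frac{7990}{3} + \frac{260201}{240534} = - \frac{640362019}{240534}$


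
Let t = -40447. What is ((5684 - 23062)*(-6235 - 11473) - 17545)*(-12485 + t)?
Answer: -16287815765628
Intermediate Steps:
((5684 - 23062)*(-6235 - 11473) - 17545)*(-12485 + t) = ((5684 - 23062)*(-6235 - 11473) - 17545)*(-12485 - 40447) = (-17378*(-17708) - 17545)*(-52932) = (307729624 - 17545)*(-52932) = 307712079*(-52932) = -16287815765628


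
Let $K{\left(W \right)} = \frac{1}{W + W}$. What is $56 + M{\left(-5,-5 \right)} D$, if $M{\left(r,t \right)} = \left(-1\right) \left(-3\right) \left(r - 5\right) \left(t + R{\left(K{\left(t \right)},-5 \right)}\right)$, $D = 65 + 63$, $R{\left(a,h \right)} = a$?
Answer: $19640$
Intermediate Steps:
$K{\left(W \right)} = \frac{1}{2 W}$
$D = 128$
$M{\left(r,t \right)} = 3 \left(-5 + r\right) \left(t + \frac{1}{2 t}\right)$ ($M{\left(r,t \right)} = \left(-1\right) \left(-3\right) \left(r - 5\right) \left(t + \frac{1}{2 t}\right) = 3 \left(-5 + r\right) \left(t + \frac{1}{2 t}\right)$)
$56 + M{\left(-5,-5 \right)} D = 56 + \frac{3 \left(-5 - 5 + 2 \left(-5\right)^{2} \left(-5 - 5\right)\right)}{2 \left(-5\right)} 128 = 56 + \frac{3}{2} \left(- \frac{1}{5}\right) \left(-5 - 5 + 2 \cdot 25 \left(-10\right)\right) 128 = 56 + \frac{3}{2} \left(- \frac{1}{5}\right) \left(-5 - 5 - 500\right) 128 = 56 + \frac{3}{2} \left(- \frac{1}{5}\right) \left(-510\right) 128 = 56 + 153 \cdot 128 = 56 + 19584 = 19640$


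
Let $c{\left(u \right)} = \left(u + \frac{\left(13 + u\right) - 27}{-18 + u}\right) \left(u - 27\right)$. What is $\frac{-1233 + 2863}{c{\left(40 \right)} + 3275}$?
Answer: $\frac{8965}{20957} \approx 0.42778$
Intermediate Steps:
$c{\left(u \right)} = \left(-27 + u\right) \left(u + \frac{-14 + u}{-18 + u}\right)$ ($c{\left(u \right)} = \left(u + \frac{-14 + u}{-18 + u}\right) \left(-27 + u\right) = \left(-27 + u\right) \left(u + \frac{-14 + u}{-18 + u}\right)$)
$\frac{-1233 + 2863}{c{\left(40 \right)} + 3275} = \frac{-1233 + 2863}{\frac{378 + 40^{3} - 44 \cdot 40^{2} + 445 \cdot 40}{-18 + 40} + 3275} = \frac{1630}{\frac{378 + 64000 - 70400 + 17800}{22} + 3275} = \frac{1630}{\frac{1}{22} \cdot 11778 + 3275} = \frac{1630}{\frac{5889}{11} + 3275} = \frac{1630}{\frac{41914}{11}} = 1630 \cdot \frac{11}{41914} = \frac{8965}{20957}$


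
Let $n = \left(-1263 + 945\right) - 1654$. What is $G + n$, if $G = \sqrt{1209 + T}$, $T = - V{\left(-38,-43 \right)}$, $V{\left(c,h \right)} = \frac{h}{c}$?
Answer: $-1972 + \frac{\sqrt{1744162}}{38} \approx -1937.2$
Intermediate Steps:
$T = - \frac{43}{38}$ ($T = - \frac{-43}{-38} = - \frac{\left(-43\right) \left(-1\right)}{38} = \left(-1\right) \frac{43}{38} = - \frac{43}{38} \approx -1.1316$)
$G = \frac{\sqrt{1744162}}{38}$ ($G = \sqrt{1209 - \frac{43}{38}} = \sqrt{\frac{45899}{38}} = \frac{\sqrt{1744162}}{38} \approx 34.754$)
$n = -1972$ ($n = -318 - 1654 = -1972$)
$G + n = \frac{\sqrt{1744162}}{38} - 1972 = -1972 + \frac{\sqrt{1744162}}{38}$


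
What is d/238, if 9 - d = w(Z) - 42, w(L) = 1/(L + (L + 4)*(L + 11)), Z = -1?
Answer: 739/3451 ≈ 0.21414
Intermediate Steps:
w(L) = 1/(L + (4 + L)*(11 + L))
d = 1478/29 (d = 9 - (1/(44 + (-1)² + 16*(-1)) - 42) = 9 - (1/(44 + 1 - 16) - 42) = 9 - (1/29 - 42) = 9 - 1*(-1217/29) = 9 + 1217/29 = 1478/29 ≈ 50.966)
d/238 = (1478/29)/238 = (1/238)*(1478/29) = 739/3451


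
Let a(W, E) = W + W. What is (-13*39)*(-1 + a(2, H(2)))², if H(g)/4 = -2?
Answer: -4563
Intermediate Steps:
H(g) = -8 (H(g) = 4*(-2) = -8)
a(W, E) = 2*W
(-13*39)*(-1 + a(2, H(2)))² = (-13*39)*(-1 + 2*2)² = -507*(-1 + 4)² = -507*3² = -507*9 = -4563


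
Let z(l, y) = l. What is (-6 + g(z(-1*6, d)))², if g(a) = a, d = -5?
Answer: 144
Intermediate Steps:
(-6 + g(z(-1*6, d)))² = (-6 - 1*6)² = (-6 - 6)² = (-12)² = 144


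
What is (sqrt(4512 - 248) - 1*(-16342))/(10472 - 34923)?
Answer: -16342/24451 - 2*sqrt(1066)/24451 ≈ -0.67103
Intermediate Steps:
(sqrt(4512 - 248) - 1*(-16342))/(10472 - 34923) = (sqrt(4264) + 16342)/(-24451) = (2*sqrt(1066) + 16342)*(-1/24451) = (16342 + 2*sqrt(1066))*(-1/24451) = -16342/24451 - 2*sqrt(1066)/24451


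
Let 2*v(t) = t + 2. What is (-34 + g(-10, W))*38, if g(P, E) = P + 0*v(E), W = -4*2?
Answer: -1672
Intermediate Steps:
v(t) = 1 + t/2 (v(t) = (t + 2)/2 = (2 + t)/2 = 1 + t/2)
W = -8
g(P, E) = P (g(P, E) = P + 0*(1 + E/2) = P + 0 = P)
(-34 + g(-10, W))*38 = (-34 - 10)*38 = -44*38 = -1672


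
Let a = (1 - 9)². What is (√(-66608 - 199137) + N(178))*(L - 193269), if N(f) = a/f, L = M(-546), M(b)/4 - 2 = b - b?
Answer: -6184352/89 - 193261*I*√265745 ≈ -69487.0 - 9.9627e+7*I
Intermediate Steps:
M(b) = 8 (M(b) = 8 + 4*(b - b) = 8 + 4*0 = 8 + 0 = 8)
L = 8
a = 64 (a = (-8)² = 64)
N(f) = 64/f
(√(-66608 - 199137) + N(178))*(L - 193269) = (√(-66608 - 199137) + 64/178)*(8 - 193269) = (√(-265745) + 64*(1/178))*(-193261) = (I*√265745 + 32/89)*(-193261) = (32/89 + I*√265745)*(-193261) = -6184352/89 - 193261*I*√265745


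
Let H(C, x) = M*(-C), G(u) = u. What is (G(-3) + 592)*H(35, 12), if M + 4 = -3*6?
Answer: 453530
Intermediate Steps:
M = -22 (M = -4 - 3*6 = -4 - 18 = -22)
H(C, x) = 22*C (H(C, x) = -(-22)*C = 22*C)
(G(-3) + 592)*H(35, 12) = (-3 + 592)*(22*35) = 589*770 = 453530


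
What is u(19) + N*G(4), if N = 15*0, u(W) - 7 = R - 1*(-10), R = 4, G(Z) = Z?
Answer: 21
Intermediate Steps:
u(W) = 21 (u(W) = 7 + (4 - 1*(-10)) = 7 + (4 + 10) = 7 + 14 = 21)
N = 0
u(19) + N*G(4) = 21 + 0*4 = 21 + 0 = 21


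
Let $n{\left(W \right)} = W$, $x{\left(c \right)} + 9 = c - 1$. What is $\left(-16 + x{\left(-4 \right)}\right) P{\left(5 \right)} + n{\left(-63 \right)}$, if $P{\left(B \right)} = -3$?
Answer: $27$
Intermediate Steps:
$x{\left(c \right)} = -10 + c$ ($x{\left(c \right)} = -9 + \left(c - 1\right) = -9 + \left(-1 + c\right) = -10 + c$)
$\left(-16 + x{\left(-4 \right)}\right) P{\left(5 \right)} + n{\left(-63 \right)} = \left(-16 - 14\right) \left(-3\right) - 63 = \left(-30\right) \left(-3\right) - 63 = 90 - 63 = 27$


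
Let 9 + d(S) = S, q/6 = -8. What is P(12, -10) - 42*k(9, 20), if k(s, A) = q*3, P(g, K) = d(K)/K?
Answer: 60499/10 ≈ 6049.9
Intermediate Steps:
q = -48 (q = 6*(-8) = -48)
d(S) = -9 + S
P(g, K) = (-9 + K)/K
k(s, A) = -144 (k(s, A) = -48*3 = -144)
P(12, -10) - 42*k(9, 20) = (-9 - 10)/(-10) - 42*(-144) = -⅒*(-19) + 6048 = 19/10 + 6048 = 60499/10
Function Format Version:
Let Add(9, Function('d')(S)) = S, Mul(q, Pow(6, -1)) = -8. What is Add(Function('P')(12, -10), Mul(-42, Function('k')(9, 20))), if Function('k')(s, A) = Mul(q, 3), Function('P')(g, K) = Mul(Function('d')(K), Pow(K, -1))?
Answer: Rational(60499, 10) ≈ 6049.9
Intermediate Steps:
q = -48 (q = Mul(6, -8) = -48)
Function('d')(S) = Add(-9, S)
Function('P')(g, K) = Mul(Pow(K, -1), Add(-9, K)) (Function('P')(g, K) = Mul(Add(-9, K), Pow(K, -1)) = Mul(Pow(K, -1), Add(-9, K)))
Function('k')(s, A) = -144 (Function('k')(s, A) = Mul(-48, 3) = -144)
Add(Function('P')(12, -10), Mul(-42, Function('k')(9, 20))) = Add(Mul(Pow(-10, -1), Add(-9, -10)), Mul(-42, -144)) = Add(Mul(Rational(-1, 10), -19), 6048) = Add(Rational(19, 10), 6048) = Rational(60499, 10)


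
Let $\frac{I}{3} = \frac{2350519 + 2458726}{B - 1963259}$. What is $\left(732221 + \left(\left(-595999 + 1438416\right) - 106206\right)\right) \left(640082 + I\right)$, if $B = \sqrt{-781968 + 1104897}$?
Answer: $\frac{452845064633857089571846}{481798197269} - \frac{7944805410570 \sqrt{35881}}{481798197269} \approx 9.3991 \cdot 10^{11}$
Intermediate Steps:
$B = 3 \sqrt{35881}$ ($B = \sqrt{322929} = 3 \sqrt{35881} \approx 568.27$)
$I = \frac{14427735}{-1963259 + 3 \sqrt{35881}}$ ($I = 3 \frac{2350519 + 2458726}{3 \sqrt{35881} - 1963259} = 3 \frac{4809245}{-1963259 + 3 \sqrt{35881}} = \frac{14427735}{-1963259 + 3 \sqrt{35881}} \approx -7.351$)
$\left(732221 + \left(\left(-595999 + 1438416\right) - 106206\right)\right) \left(640082 + I\right) = \left(732221 + \left(\left(-595999 + 1438416\right) - 106206\right)\right) \left(640082 - \left(\frac{28325380588365}{3854385578152} + \frac{43283205 \sqrt{35881}}{3854385578152}\right)\right) = \left(732221 + \left(842417 - 106206\right)\right) \left(\frac{2467094504254100099}{3854385578152} - \frac{43283205 \sqrt{35881}}{3854385578152}\right) = \left(732221 + 736211\right) \left(\frac{2467094504254100099}{3854385578152} - \frac{43283205 \sqrt{35881}}{3854385578152}\right) = 1468432 \left(\frac{2467094504254100099}{3854385578152} - \frac{43283205 \sqrt{35881}}{3854385578152}\right) = \frac{452845064633857089571846}{481798197269} - \frac{7944805410570 \sqrt{35881}}{481798197269}$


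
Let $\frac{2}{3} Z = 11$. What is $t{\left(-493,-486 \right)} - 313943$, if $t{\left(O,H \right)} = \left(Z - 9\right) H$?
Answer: $-317588$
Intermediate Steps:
$Z = \frac{33}{2}$ ($Z = \frac{3}{2} \cdot 11 = \frac{33}{2} \approx 16.5$)
$t{\left(O,H \right)} = \frac{15 H}{2}$ ($t{\left(O,H \right)} = \left(\frac{33}{2} - 9\right) H = \frac{15 H}{2}$)
$t{\left(-493,-486 \right)} - 313943 = \frac{15}{2} \left(-486\right) - 313943 = -3645 - 313943 = -317588$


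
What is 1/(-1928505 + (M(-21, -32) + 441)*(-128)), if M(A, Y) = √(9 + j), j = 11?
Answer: -1984953/3940038084529 + 256*√5/3940038084529 ≈ -5.0365e-7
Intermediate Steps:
M(A, Y) = 2*√5 (M(A, Y) = √(9 + 11) = √20 = 2*√5)
1/(-1928505 + (M(-21, -32) + 441)*(-128)) = 1/(-1928505 + (2*√5 + 441)*(-128)) = 1/(-1928505 + (441 + 2*√5)*(-128)) = 1/(-1928505 + (-56448 - 256*√5)) = 1/(-1984953 - 256*√5)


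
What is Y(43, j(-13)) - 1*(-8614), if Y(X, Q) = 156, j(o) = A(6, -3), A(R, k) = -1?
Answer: 8770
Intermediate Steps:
j(o) = -1
Y(43, j(-13)) - 1*(-8614) = 156 - 1*(-8614) = 156 + 8614 = 8770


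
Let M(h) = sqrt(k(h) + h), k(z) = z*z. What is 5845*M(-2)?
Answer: 5845*sqrt(2) ≈ 8266.1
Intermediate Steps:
k(z) = z**2
M(h) = sqrt(h + h**2) (M(h) = sqrt(h**2 + h) = sqrt(h + h**2))
5845*M(-2) = 5845*sqrt(-2*(1 - 2)) = 5845*sqrt(-2*(-1)) = 5845*sqrt(2)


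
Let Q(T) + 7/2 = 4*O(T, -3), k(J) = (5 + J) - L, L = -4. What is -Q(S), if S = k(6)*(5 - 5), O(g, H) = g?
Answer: 7/2 ≈ 3.5000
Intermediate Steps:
k(J) = 9 + J (k(J) = (5 + J) - 1*(-4) = (5 + J) + 4 = 9 + J)
S = 0 (S = (9 + 6)*(5 - 5) = 15*0 = 0)
Q(T) = -7/2 + 4*T
-Q(S) = -(-7/2 + 4*0) = -(-7/2 + 0) = -1*(-7/2) = 7/2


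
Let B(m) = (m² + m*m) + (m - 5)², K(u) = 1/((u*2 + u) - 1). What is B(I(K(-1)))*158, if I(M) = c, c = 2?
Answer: 2686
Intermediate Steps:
K(u) = 1/(-1 + 3*u) (K(u) = 1/((2*u + u) - 1) = 1/(3*u - 1) = 1/(-1 + 3*u))
I(M) = 2
B(m) = (-5 + m)² + 2*m² (B(m) = (m² + m²) + (-5 + m)² = 2*m² + (-5 + m)² = (-5 + m)² + 2*m²)
B(I(K(-1)))*158 = ((-5 + 2)² + 2*2²)*158 = ((-3)² + 2*4)*158 = (9 + 8)*158 = 17*158 = 2686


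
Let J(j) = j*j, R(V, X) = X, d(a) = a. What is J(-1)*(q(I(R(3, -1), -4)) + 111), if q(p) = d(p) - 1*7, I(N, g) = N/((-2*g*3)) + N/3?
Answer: 829/8 ≈ 103.63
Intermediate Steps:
I(N, g) = N/3 - N/(6*g) (I(N, g) = N/((-6*g)) + N*(⅓) = N*(-1/(6*g)) + N/3 = -N/(6*g) + N/3 = N/3 - N/(6*g))
J(j) = j²
q(p) = -7 + p (q(p) = p - 1*7 = p - 7 = -7 + p)
J(-1)*(q(I(R(3, -1), -4)) + 111) = (-1)²*((-7 + ((⅓)*(-1) - ⅙*(-1)/(-4))) + 111) = 1*((-7 + (-⅓ - ⅙*(-1)*(-¼))) + 111) = 1*((-7 + (-⅓ - 1/24)) + 111) = 1*((-7 - 3/8) + 111) = 1*(-59/8 + 111) = 1*(829/8) = 829/8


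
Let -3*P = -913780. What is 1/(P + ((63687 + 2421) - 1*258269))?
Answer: 3/337297 ≈ 8.8942e-6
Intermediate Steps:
P = 913780/3 (P = -1/3*(-913780) = 913780/3 ≈ 3.0459e+5)
1/(P + ((63687 + 2421) - 1*258269)) = 1/(913780/3 + ((63687 + 2421) - 1*258269)) = 1/(913780/3 + (66108 - 258269)) = 1/(913780/3 - 192161) = 1/(337297/3) = 3/337297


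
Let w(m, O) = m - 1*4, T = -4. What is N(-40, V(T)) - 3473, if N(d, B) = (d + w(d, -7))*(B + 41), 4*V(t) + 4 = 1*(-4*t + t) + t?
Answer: -7001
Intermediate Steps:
w(m, O) = -4 + m (w(m, O) = m - 4 = -4 + m)
V(t) = -1 - t/2 (V(t) = -1 + (1*(-4*t + t) + t)/4 = -1 + (1*(-3*t) + t)/4 = -1 + (-3*t + t)/4 = -1 + (-2*t)/4 = -1 - t/2)
N(d, B) = (-4 + 2*d)*(41 + B) (N(d, B) = (d + (-4 + d))*(B + 41) = (-4 + 2*d)*(41 + B))
N(-40, V(T)) - 3473 = (-164 + 82*(-40) + (-1 - ½*(-4))*(-40) + (-1 - ½*(-4))*(-4 - 40)) - 3473 = (-164 - 3280 + (-1 + 2)*(-40) + (-1 + 2)*(-44)) - 3473 = (-164 - 3280 + 1*(-40) + 1*(-44)) - 3473 = (-164 - 3280 - 40 - 44) - 3473 = -3528 - 3473 = -7001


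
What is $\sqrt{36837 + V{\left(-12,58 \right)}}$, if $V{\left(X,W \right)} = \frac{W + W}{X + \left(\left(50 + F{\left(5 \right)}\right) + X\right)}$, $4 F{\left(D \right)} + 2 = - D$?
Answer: $\frac{\sqrt{346644341}}{97} \approx 191.94$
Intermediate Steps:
$F{\left(D \right)} = - \frac{1}{2} - \frac{D}{4}$ ($F{\left(D \right)} = - \frac{1}{2} + \frac{\left(-1\right) D}{4} = - \frac{1}{2} - \frac{D}{4}$)
$V{\left(X,W \right)} = \frac{2 W}{\frac{193}{4} + 2 X}$ ($V{\left(X,W \right)} = \frac{W + W}{X + \left(\left(50 - \frac{7}{4}\right) + X\right)} = \frac{2 W}{X + \left(\left(50 - \frac{7}{4}\right) + X\right)} = \frac{2 W}{X + \left(\frac{193}{4} + X\right)} = \frac{2 W}{\frac{193}{4} + 2 X}$)
$\sqrt{36837 + V{\left(-12,58 \right)}} = \sqrt{36837 + 8 \cdot 58 \frac{1}{193 + 8 \left(-12\right)}} = \sqrt{36837 + 8 \cdot 58 \frac{1}{193 - 96}} = \sqrt{36837 + 8 \cdot 58 \cdot \frac{1}{97}} = \sqrt{36837 + \frac{464}{97}} = \sqrt{\frac{3573653}{97}} = \frac{\sqrt{346644341}}{97}$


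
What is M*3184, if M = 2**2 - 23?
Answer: -60496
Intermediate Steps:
M = -19 (M = 4 - 23 = -19)
M*3184 = -19*3184 = -60496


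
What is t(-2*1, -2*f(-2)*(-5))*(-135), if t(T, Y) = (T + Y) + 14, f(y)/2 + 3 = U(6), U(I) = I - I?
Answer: 6480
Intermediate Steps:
U(I) = 0
f(y) = -6 (f(y) = -6 + 2*0 = -6 + 0 = -6)
t(T, Y) = 14 + T + Y
t(-2*1, -2*f(-2)*(-5))*(-135) = (14 - 2*1 - 2*(-6)*(-5))*(-135) = (14 - 2 + 12*(-5))*(-135) = (14 - 2 - 60)*(-135) = -48*(-135) = 6480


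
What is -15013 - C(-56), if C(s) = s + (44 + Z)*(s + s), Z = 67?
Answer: -2525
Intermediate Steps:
C(s) = 223*s (C(s) = s + (44 + 67)*(s + s) = s + 111*(2*s) = s + 222*s = 223*s)
-15013 - C(-56) = -15013 - 223*(-56) = -15013 - 1*(-12488) = -15013 + 12488 = -2525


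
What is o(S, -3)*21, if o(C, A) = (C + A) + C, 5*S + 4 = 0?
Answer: -483/5 ≈ -96.600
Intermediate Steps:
S = -⅘ (S = -⅘ + (⅕)*0 = -⅘ + 0 = -⅘ ≈ -0.80000)
o(C, A) = A + 2*C (o(C, A) = (A + C) + C = A + 2*C)
o(S, -3)*21 = (-3 + 2*(-⅘))*21 = (-3 - 8/5)*21 = -23/5*21 = -483/5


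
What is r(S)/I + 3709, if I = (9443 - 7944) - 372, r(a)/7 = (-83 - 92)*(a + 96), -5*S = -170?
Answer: 82057/23 ≈ 3567.7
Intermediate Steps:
S = 34 (S = -1/5*(-170) = 34)
r(a) = -117600 - 1225*a (r(a) = 7*((-83 - 92)*(a + 96)) = 7*(-175*(96 + a)) = 7*(-16800 - 175*a) = -117600 - 1225*a)
I = 1127 (I = 1499 - 372 = 1127)
r(S)/I + 3709 = (-117600 - 1225*34)/1127 + 3709 = (-117600 - 41650)*(1/1127) + 3709 = -159250*1/1127 + 3709 = -3250/23 + 3709 = 82057/23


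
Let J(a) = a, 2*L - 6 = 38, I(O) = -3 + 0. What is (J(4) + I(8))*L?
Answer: 22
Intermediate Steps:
I(O) = -3
L = 22 (L = 3 + (½)*38 = 3 + 19 = 22)
(J(4) + I(8))*L = (4 - 3)*22 = 1*22 = 22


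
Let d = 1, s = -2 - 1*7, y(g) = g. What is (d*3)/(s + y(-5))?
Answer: -3/14 ≈ -0.21429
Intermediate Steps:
s = -9 (s = -2 - 7 = -9)
(d*3)/(s + y(-5)) = (1*3)/(-9 - 5) = 3/(-14) = 3*(-1/14) = -3/14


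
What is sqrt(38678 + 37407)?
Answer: sqrt(76085) ≈ 275.83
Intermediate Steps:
sqrt(38678 + 37407) = sqrt(76085)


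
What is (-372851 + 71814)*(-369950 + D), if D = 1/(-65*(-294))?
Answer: 2128254674745463/19110 ≈ 1.1137e+11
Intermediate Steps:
D = 1/19110 ≈ 5.2329e-5
(-372851 + 71814)*(-369950 + D) = (-372851 + 71814)*(-369950 + 1/19110) = -301037*(-7069744499/19110) = 2128254674745463/19110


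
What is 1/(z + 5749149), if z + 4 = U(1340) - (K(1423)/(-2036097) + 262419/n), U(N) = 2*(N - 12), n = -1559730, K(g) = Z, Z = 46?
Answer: 1058587191270/6088783043461406011 ≈ 1.7386e-7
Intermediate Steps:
K(g) = 46
U(N) = -24 + 2*N (U(N) = 2*(-12 + N) = -24 + 2*N)
z = 2807551358676781/1058587191270 (z = -4 + ((-24 + 2*1340) - (46/(-2036097) + 262419/(-1559730))) = -4 + ((-24 + 2680) - (46*(-1/2036097) + 262419*(-1/1559730))) = -4 + (2656 - (-46/2036097 - 87473/519910)) = -4 + (2656 - 1*(-178127428741/1058587191270)) = -4 + (2656 + 178127428741/1058587191270) = -4 + 2811785707441861/1058587191270 = 2807551358676781/1058587191270 ≈ 2652.2)
1/(z + 5749149) = 1/(2807551358676781/1058587191270 + 5749149) = 1/(6088783043461406011/1058587191270) = 1058587191270/6088783043461406011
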